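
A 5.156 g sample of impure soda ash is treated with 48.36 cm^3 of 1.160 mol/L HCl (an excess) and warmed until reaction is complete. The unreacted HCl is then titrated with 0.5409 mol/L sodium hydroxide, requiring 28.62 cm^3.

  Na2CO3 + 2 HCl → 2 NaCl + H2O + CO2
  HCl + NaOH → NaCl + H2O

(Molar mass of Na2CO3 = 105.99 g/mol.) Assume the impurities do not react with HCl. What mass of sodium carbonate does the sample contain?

2.153 g

n(HCl) added = 0.04836 × 1.160 = 0.05610 mol
n(NaOH) used in back-titration = 0.02862 × 0.5409 = 0.01548 mol
n(HCl) left over = 0.01548 mol (1:1 ratio)
n(HCl) consumed by analyte = 0.05610 − 0.01548 = 0.04062 mol
From the 1:2 ratio, n(Na2CO3) = 1/2 × 0.04062 = 0.02031 mol
mass of Na2CO3 = 0.02031 × 105.99 = 2.153 g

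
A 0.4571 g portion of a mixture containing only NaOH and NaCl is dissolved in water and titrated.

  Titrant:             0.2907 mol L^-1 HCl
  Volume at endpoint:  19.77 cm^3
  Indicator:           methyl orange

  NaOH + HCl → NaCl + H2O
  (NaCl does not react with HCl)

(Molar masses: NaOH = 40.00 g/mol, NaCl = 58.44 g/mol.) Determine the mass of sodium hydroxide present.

n(HCl) = 0.01977 × 0.2907 = 5.747 × 10^-3 mol
Let x = n(NaOH), y = n(NaCl).
Titrant: 1x = 5.747 × 10^-3;  mass: 40.00x + 58.44y = 0.4571
Solving, x = 5.747 × 10^-3 mol, y = 3.888 × 10^-3 mol
mass of NaOH = 5.747 × 10^-3 × 40.00 = 0.2299 g

0.2299 g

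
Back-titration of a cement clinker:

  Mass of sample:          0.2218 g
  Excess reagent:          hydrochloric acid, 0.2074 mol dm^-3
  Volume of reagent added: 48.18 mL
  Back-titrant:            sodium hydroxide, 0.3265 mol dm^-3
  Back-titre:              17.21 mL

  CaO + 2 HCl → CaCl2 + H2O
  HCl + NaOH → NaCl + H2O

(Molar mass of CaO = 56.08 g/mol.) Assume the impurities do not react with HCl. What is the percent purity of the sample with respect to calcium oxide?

55.29 %

n(HCl) added = 0.04818 × 0.2074 = 9.993 × 10^-3 mol
n(NaOH) used in back-titration = 0.01721 × 0.3265 = 5.619 × 10^-3 mol
n(HCl) left over = 5.619 × 10^-3 mol (1:1 ratio)
n(HCl) consumed by analyte = 9.993 × 10^-3 − 5.619 × 10^-3 = 4.373 × 10^-3 mol
From the 1:2 ratio, n(CaO) = 1/2 × 4.373 × 10^-3 = 2.187 × 10^-3 mol
mass of CaO = 2.187 × 10^-3 × 56.08 = 0.1226 g
% CaO = 0.1226 / 0.2218 × 100 = 55.29 %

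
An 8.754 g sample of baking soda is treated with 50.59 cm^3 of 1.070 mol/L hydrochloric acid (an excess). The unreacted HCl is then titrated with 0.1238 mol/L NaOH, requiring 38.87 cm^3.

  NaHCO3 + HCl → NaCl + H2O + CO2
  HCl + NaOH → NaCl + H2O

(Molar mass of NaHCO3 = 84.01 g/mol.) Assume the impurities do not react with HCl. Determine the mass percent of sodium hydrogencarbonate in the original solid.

47.33 %

n(HCl) added = 0.05059 × 1.070 = 0.05413 mol
n(NaOH) used in back-titration = 0.03887 × 0.1238 = 4.812 × 10^-3 mol
n(HCl) left over = 4.812 × 10^-3 mol (1:1 ratio)
n(HCl) consumed by analyte = 0.05413 − 4.812 × 10^-3 = 0.04932 mol
n(NaHCO3) = 0.04932 mol (1:1 ratio)
mass of NaHCO3 = 0.04932 × 84.01 = 4.143 g
% NaHCO3 = 4.143 / 8.754 × 100 = 47.33 %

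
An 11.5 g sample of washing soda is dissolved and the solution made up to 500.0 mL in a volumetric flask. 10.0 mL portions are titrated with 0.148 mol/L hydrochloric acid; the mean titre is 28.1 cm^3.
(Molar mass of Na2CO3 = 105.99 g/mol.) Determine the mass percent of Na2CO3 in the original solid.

Na2CO3 + 2 HCl → 2 NaCl + H2O + CO2
n(HCl) per titration = 0.0281 × 0.148 = 4.16 × 10^-3 mol
From the 1:2 ratio, n(Na2CO3) in each aliquot = 1/2 × 4.16 × 10^-3 = 2.08 × 10^-3 mol
n(Na2CO3) in the whole flask = 2.08 × 10^-3 × 500.0/10.0 = 0.104 mol
mass of Na2CO3 = 0.104 × 105.99 = 11.0 g
% Na2CO3 = 11.0 / 11.5 × 100 = 95.8 %

95.8 %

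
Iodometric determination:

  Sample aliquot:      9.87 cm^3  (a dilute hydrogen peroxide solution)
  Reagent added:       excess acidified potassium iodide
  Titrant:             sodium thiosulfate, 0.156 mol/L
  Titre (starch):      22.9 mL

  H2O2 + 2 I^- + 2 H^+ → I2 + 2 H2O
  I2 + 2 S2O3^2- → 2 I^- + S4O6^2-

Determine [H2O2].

n(S2O3^2-) = 0.0229 × 0.156 = 3.57 × 10^-3 mol
n(I2) = n(S2O3^2-)/2 = 1.79 × 10^-3 mol
n(H2O2) in the aliquot = 1.79 × 10^-3 mol (1:1 ratio)
[H2O2] = 1.79 × 10^-3 / 0.00987 = 0.181 mol/L

0.181 mol/L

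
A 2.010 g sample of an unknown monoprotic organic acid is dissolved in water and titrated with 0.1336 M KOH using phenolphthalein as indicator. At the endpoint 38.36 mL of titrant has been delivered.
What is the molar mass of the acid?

392.2 g/mol

n(KOH) = 0.03836 L × 0.1336 mol/L = 5.125 × 10^-3 mol
n(HA) = 5.125 × 10^-3 mol (1:1 ratio)
M = m / n = 2.010 g / 5.125 × 10^-3 mol = 392.2 g/mol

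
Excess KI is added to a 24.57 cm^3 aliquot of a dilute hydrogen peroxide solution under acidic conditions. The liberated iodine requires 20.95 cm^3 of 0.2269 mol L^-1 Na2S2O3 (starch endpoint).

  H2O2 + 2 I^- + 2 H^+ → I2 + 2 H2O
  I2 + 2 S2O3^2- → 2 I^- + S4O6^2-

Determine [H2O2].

n(S2O3^2-) = 0.02095 × 0.2269 = 4.754 × 10^-3 mol
n(I2) = n(S2O3^2-)/2 = 2.377 × 10^-3 mol
n(H2O2) in the aliquot = 2.377 × 10^-3 mol (1:1 ratio)
[H2O2] = 2.377 × 10^-3 / 0.02457 = 0.09673 mol/L

0.09673 mol/L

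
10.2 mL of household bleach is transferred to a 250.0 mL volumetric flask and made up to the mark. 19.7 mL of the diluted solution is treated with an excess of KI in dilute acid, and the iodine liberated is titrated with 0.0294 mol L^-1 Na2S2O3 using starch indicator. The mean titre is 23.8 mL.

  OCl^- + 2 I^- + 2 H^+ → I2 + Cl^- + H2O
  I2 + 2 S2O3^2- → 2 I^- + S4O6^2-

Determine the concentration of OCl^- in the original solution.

0.435 mol/L

n(S2O3^2-) = 0.0238 × 0.0294 = 7.00 × 10^-4 mol
n(I2) = n(S2O3^2-)/2 = 3.50 × 10^-4 mol
n(OCl^-) in the aliquot = 3.50 × 10^-4 mol (1:1 ratio)
[OCl^-]_dilute = 3.50 × 10^-4 / 0.0197 = 0.0178 mol/L
[OCl^-]_original = 0.0178 × 250.0/10.2 = 0.435 mol/L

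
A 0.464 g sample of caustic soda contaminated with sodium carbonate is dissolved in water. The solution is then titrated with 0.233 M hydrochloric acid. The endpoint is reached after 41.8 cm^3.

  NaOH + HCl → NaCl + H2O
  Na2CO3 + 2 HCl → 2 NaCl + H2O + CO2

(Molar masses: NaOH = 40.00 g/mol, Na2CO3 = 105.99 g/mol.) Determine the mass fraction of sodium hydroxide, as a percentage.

n(HCl) = 0.0418 × 0.233 = 9.74 × 10^-3 mol
Let x = n(NaOH), y = n(Na2CO3).
Titrant: 1x + 2y = 9.74 × 10^-3;  mass: 40.00x + 105.99y = 0.464
Solving, x = 4.01 × 10^-3 mol, y = 2.86 × 10^-3 mol
mass of NaOH = 4.01 × 10^-3 × 40.00 = 0.160 g
% NaOH = 0.160 / 0.464 × 100 = 34.6 %

34.6 %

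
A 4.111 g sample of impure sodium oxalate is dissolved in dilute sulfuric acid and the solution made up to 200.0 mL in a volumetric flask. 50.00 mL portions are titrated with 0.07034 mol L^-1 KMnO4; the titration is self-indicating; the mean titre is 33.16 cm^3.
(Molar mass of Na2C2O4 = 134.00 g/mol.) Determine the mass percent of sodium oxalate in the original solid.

2 MnO4^- + 5 C2O4^2- + 16 H^+ → 2 Mn^2+ + 10 CO2 + 8 H2O
n(KMnO4) per titration = 0.03316 × 0.07034 = 2.332 × 10^-3 mol
From the 5:2 ratio, n(Na2C2O4) in each aliquot = 5/2 × 2.332 × 10^-3 = 5.831 × 10^-3 mol
n(Na2C2O4) in the whole flask = 5.831 × 10^-3 × 200.0/50.00 = 0.02332 mol
mass of Na2C2O4 = 0.02332 × 134.00 = 3.126 g
% Na2C2O4 = 3.126 / 4.111 × 100 = 76.03 %

76.03 %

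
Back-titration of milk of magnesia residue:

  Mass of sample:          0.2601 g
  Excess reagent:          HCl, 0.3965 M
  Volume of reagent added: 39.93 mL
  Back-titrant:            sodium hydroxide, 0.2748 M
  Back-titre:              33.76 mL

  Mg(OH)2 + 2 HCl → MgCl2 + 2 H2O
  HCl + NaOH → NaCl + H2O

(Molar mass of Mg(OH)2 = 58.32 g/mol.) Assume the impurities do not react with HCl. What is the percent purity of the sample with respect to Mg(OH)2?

73.49 %

n(HCl) added = 0.03993 × 0.3965 = 0.01583 mol
n(NaOH) used in back-titration = 0.03376 × 0.2748 = 9.277 × 10^-3 mol
n(HCl) left over = 9.277 × 10^-3 mol (1:1 ratio)
n(HCl) consumed by analyte = 0.01583 − 9.277 × 10^-3 = 6.555 × 10^-3 mol
From the 1:2 ratio, n(Mg(OH)2) = 1/2 × 6.555 × 10^-3 = 3.277 × 10^-3 mol
mass of Mg(OH)2 = 3.277 × 10^-3 × 58.32 = 0.1911 g
% Mg(OH)2 = 0.1911 / 0.2601 × 100 = 73.49 %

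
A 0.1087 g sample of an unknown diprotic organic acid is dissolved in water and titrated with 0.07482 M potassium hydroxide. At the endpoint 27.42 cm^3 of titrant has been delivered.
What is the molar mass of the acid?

106.0 g/mol

n(KOH) = 0.02742 L × 0.07482 mol/L = 2.052 × 10^-3 mol
From the 1:2 ratio, n(H2A) = 1/2 × 2.052 × 10^-3 = 1.026 × 10^-3 mol
M = m / n = 0.1087 g / 1.026 × 10^-3 mol = 106.0 g/mol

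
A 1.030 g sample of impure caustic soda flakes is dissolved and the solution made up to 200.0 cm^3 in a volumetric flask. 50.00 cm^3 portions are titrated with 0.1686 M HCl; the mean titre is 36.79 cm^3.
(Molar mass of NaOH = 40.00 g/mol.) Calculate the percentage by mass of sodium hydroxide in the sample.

NaOH + HCl → NaCl + H2O
n(HCl) per titration = 0.03679 × 0.1686 = 6.203 × 10^-3 mol
n(NaOH) in each aliquot = 6.203 × 10^-3 mol (1:1 ratio)
n(NaOH) in the whole flask = 6.203 × 10^-3 × 200.0/50.00 = 0.02481 mol
mass of NaOH = 0.02481 × 40.00 = 0.9924 g
% NaOH = 0.9924 / 1.030 × 100 = 96.35 %

96.35 %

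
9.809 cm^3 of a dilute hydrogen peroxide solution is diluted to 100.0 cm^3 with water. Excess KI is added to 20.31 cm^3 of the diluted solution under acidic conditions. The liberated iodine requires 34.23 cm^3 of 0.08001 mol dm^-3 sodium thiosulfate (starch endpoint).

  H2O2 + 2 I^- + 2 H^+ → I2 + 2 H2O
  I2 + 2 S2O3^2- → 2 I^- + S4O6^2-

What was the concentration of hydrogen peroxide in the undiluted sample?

n(S2O3^2-) = 0.03423 × 0.08001 = 2.739 × 10^-3 mol
n(I2) = n(S2O3^2-)/2 = 1.369 × 10^-3 mol
n(H2O2) in the aliquot = 1.369 × 10^-3 mol (1:1 ratio)
[H2O2]_dilute = 1.369 × 10^-3 / 0.02031 = 0.06742 mol/L
[H2O2]_original = 0.06742 × 100.0/9.809 = 0.6874 mol/L

0.6874 mol/L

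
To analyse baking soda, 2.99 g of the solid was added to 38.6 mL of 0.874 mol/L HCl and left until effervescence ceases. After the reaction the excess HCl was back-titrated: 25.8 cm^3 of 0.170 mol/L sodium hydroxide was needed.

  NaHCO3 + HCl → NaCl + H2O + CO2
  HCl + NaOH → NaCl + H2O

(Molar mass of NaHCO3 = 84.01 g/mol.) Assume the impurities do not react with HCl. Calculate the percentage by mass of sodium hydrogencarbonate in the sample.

n(HCl) added = 0.0386 × 0.874 = 0.0337 mol
n(NaOH) used in back-titration = 0.0258 × 0.170 = 4.39 × 10^-3 mol
n(HCl) left over = 4.39 × 10^-3 mol (1:1 ratio)
n(HCl) consumed by analyte = 0.0337 − 4.39 × 10^-3 = 0.0294 mol
n(NaHCO3) = 0.0294 mol (1:1 ratio)
mass of NaHCO3 = 0.0294 × 84.01 = 2.47 g
% NaHCO3 = 2.47 / 2.99 × 100 = 82.5 %

82.5 %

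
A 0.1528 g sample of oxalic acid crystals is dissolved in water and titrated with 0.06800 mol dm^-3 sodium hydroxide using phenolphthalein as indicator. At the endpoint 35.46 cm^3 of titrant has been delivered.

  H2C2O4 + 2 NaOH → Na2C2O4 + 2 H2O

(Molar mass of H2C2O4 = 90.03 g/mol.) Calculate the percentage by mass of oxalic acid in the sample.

n(NaOH) = 0.03546 L × 0.06800 mol/L = 2.411 × 10^-3 mol
From the 1:2 ratio, n(H2C2O4) = 1/2 × 2.411 × 10^-3 = 1.206 × 10^-3 mol
mass of H2C2O4 = 1.206 × 10^-3 × 90.03 g/mol = 0.1085 g
% H2C2O4 = 0.1085 / 0.1528 × 100 = 71.04 %

71.04 %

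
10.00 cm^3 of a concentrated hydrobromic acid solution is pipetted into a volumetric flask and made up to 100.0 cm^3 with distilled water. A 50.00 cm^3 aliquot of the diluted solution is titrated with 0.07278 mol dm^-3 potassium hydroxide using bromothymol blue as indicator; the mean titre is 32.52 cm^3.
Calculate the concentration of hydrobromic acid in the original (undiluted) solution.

0.4734 mol/L

HBr + KOH → KBr + H2O
n(KOH) = 0.03252 × 0.07278 = 2.367 × 10^-3 mol
n(HBr) in the aliquot = 2.367 × 10^-3 mol (1:1 ratio)
[HBr]_dilute = 2.367 × 10^-3 / 0.05000 = 0.04734 mol/L
Dilution factor = 100.0 / 10.00 = 10.00
[HBr]_stock = 0.04734 × 10.00 = 0.4734 mol/L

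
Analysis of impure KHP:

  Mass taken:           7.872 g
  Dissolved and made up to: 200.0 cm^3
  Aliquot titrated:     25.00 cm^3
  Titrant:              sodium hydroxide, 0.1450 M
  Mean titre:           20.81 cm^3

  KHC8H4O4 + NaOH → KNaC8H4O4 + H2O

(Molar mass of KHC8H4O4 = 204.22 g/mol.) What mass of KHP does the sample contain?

n(NaOH) per titration = 0.02081 × 0.1450 = 3.017 × 10^-3 mol
n(KHC8H4O4) in each aliquot = 3.017 × 10^-3 mol (1:1 ratio)
n(KHC8H4O4) in the whole flask = 3.017 × 10^-3 × 200.0/25.00 = 0.02414 mol
mass of KHC8H4O4 = 0.02414 × 204.22 = 4.930 g

4.930 g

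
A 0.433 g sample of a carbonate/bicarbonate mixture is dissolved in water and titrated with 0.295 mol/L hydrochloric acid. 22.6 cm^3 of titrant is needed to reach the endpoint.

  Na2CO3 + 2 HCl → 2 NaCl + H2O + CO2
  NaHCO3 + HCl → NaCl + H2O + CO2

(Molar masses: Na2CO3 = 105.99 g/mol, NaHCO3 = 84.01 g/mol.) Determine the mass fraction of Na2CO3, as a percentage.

50.2 %

n(HCl) = 0.0226 × 0.295 = 6.67 × 10^-3 mol
Let x = n(Na2CO3), y = n(NaHCO3).
Titrant: 2x + 1y = 6.67 × 10^-3;  mass: 105.99x + 84.01y = 0.433
Solving, x = 2.05 × 10^-3 mol, y = 2.57 × 10^-3 mol
mass of Na2CO3 = 2.05 × 10^-3 × 105.99 = 0.217 g
% Na2CO3 = 0.217 / 0.433 × 100 = 50.2 %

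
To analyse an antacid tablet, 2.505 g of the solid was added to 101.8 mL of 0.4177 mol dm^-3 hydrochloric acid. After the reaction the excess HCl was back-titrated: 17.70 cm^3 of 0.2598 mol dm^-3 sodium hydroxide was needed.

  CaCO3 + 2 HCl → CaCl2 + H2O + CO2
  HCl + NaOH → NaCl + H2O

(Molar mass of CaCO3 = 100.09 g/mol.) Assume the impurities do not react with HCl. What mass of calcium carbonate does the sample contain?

1.898 g

n(HCl) added = 0.1018 × 0.4177 = 0.04252 mol
n(NaOH) used in back-titration = 0.01770 × 0.2598 = 4.598 × 10^-3 mol
n(HCl) left over = 4.598 × 10^-3 mol (1:1 ratio)
n(HCl) consumed by analyte = 0.04252 − 4.598 × 10^-3 = 0.03792 mol
From the 1:2 ratio, n(CaCO3) = 1/2 × 0.03792 = 0.01896 mol
mass of CaCO3 = 0.01896 × 100.09 = 1.898 g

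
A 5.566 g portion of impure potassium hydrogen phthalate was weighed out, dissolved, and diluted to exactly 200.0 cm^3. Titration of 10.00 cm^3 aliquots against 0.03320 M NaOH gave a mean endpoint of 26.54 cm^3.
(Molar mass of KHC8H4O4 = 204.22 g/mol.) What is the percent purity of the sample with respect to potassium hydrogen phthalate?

64.66 %

KHC8H4O4 + NaOH → KNaC8H4O4 + H2O
n(NaOH) per titration = 0.02654 × 0.03320 = 8.811 × 10^-4 mol
n(KHC8H4O4) in each aliquot = 8.811 × 10^-4 mol (1:1 ratio)
n(KHC8H4O4) in the whole flask = 8.811 × 10^-4 × 200.0/10.00 = 0.01762 mol
mass of KHC8H4O4 = 0.01762 × 204.22 = 3.599 g
% KHC8H4O4 = 3.599 / 5.566 × 100 = 64.66 %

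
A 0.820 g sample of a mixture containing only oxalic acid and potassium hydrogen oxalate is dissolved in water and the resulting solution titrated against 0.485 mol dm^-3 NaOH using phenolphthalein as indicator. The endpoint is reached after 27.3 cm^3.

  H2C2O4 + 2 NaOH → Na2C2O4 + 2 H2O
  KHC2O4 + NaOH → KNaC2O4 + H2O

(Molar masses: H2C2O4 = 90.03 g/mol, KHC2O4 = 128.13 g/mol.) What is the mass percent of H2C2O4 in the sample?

n(NaOH) = 0.0273 × 0.485 = 0.0132 mol
Let x = n(H2C2O4), y = n(KHC2O4).
Titrant: 2x + 1y = 0.0132;  mass: 90.03x + 128.13y = 0.820
Solving, x = 5.27 × 10^-3 mol, y = 2.69 × 10^-3 mol
mass of H2C2O4 = 5.27 × 10^-3 × 90.03 = 0.475 g
% H2C2O4 = 0.475 / 0.820 × 100 = 57.9 %

57.9 %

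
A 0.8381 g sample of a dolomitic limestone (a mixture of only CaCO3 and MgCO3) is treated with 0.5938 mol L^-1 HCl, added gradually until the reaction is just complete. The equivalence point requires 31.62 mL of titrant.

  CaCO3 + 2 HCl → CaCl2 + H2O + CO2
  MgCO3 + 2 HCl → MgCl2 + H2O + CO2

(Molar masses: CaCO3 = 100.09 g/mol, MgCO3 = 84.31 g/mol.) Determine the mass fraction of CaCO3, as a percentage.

35.27 %

n(HCl) = 0.03162 × 0.5938 = 0.01878 mol
Let x = n(CaCO3), y = n(MgCO3).
Titrant: 2x + 2y = 0.01878;  mass: 100.09x + 84.31y = 0.8381
Solving, x = 2.953 × 10^-3 mol, y = 6.435 × 10^-3 mol
mass of CaCO3 = 2.953 × 10^-3 × 100.09 = 0.2956 g
% CaCO3 = 0.2956 / 0.8381 × 100 = 35.27 %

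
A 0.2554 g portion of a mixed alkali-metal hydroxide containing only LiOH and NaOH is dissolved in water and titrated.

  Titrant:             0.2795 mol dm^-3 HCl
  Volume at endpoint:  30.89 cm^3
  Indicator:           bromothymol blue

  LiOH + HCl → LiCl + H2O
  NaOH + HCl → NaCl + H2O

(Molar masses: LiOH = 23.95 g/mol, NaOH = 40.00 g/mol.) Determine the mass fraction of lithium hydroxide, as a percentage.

52.55 %

n(HCl) = 0.03089 × 0.2795 = 8.634 × 10^-3 mol
Let x = n(LiOH), y = n(NaOH).
Titrant: 1x + 1y = 8.634 × 10^-3;  mass: 23.95x + 40.00y = 0.2554
Solving, x = 5.604 × 10^-3 mol, y = 3.029 × 10^-3 mol
mass of LiOH = 5.604 × 10^-3 × 23.95 = 0.1342 g
% LiOH = 0.1342 / 0.2554 × 100 = 52.55 %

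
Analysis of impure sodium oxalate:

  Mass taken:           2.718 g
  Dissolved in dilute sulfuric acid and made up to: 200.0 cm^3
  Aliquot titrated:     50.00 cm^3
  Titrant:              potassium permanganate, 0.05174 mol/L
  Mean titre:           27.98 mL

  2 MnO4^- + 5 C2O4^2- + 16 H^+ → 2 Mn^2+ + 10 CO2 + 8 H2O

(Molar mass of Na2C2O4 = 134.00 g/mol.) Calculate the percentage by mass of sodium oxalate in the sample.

71.37 %

n(KMnO4) per titration = 0.02798 × 0.05174 = 1.448 × 10^-3 mol
From the 5:2 ratio, n(Na2C2O4) in each aliquot = 5/2 × 1.448 × 10^-3 = 3.619 × 10^-3 mol
n(Na2C2O4) in the whole flask = 3.619 × 10^-3 × 200.0/50.00 = 0.01448 mol
mass of Na2C2O4 = 0.01448 × 134.00 = 1.940 g
% Na2C2O4 = 1.940 / 2.718 × 100 = 71.37 %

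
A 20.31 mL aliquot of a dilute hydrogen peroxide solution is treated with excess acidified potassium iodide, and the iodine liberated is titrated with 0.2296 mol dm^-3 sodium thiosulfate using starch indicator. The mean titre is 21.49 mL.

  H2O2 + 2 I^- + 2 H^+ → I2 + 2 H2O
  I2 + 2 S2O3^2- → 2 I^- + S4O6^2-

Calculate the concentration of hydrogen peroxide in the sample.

n(S2O3^2-) = 0.02149 × 0.2296 = 4.934 × 10^-3 mol
n(I2) = n(S2O3^2-)/2 = 2.467 × 10^-3 mol
n(H2O2) in the aliquot = 2.467 × 10^-3 mol (1:1 ratio)
[H2O2] = 2.467 × 10^-3 / 0.02031 = 0.1215 mol/L

0.1215 mol/L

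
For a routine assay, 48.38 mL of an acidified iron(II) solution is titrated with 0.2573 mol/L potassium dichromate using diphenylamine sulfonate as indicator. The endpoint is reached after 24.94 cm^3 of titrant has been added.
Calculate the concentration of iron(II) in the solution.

Cr2O7^2- + 6 Fe^2+ + 14 H^+ → 2 Cr^3+ + 6 Fe^3+ + 7 H2O
n(K2Cr2O7) = 0.02494 L × 0.2573 mol/L = 6.417 × 10^-3 mol
From the 6:1 mole ratio, n(Fe2+) = 6/1 × 6.417 × 10^-3 = 0.03850 mol
[Fe2+] = 0.03850 mol / 0.04838 L = 0.7958 mol/L

0.7958 mol/L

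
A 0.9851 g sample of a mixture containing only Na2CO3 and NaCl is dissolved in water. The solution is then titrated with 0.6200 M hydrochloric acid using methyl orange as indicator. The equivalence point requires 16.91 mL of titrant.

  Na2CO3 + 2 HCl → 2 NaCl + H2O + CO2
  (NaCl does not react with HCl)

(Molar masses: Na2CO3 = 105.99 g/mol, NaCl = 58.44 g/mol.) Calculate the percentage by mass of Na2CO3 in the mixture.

n(HCl) = 0.01691 × 0.6200 = 0.01048 mol
Let x = n(Na2CO3), y = n(NaCl).
Titrant: 2x = 0.01048;  mass: 105.99x + 58.44y = 0.9851
Solving, x = 5.242 × 10^-3 mol, y = 7.349 × 10^-3 mol
mass of Na2CO3 = 5.242 × 10^-3 × 105.99 = 0.5556 g
% Na2CO3 = 0.5556 / 0.9851 × 100 = 56.40 %

56.40 %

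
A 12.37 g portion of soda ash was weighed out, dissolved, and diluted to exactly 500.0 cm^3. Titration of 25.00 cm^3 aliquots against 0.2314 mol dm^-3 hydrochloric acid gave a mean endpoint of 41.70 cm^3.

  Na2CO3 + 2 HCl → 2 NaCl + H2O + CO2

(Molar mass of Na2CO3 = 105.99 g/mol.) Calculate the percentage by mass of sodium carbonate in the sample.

n(HCl) per titration = 0.04170 × 0.2314 = 9.649 × 10^-3 mol
From the 1:2 ratio, n(Na2CO3) in each aliquot = 1/2 × 9.649 × 10^-3 = 4.825 × 10^-3 mol
n(Na2CO3) in the whole flask = 4.825 × 10^-3 × 500.0/25.00 = 0.09649 mol
mass of Na2CO3 = 0.09649 × 105.99 = 10.23 g
% Na2CO3 = 10.23 / 12.37 × 100 = 82.68 %

82.68 %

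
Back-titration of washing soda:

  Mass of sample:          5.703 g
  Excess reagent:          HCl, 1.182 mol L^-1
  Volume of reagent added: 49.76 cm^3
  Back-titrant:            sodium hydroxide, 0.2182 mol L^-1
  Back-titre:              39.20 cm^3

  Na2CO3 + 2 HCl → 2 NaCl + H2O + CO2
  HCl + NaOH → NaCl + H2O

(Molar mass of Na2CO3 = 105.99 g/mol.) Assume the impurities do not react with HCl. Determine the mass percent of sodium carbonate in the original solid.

n(HCl) added = 0.04976 × 1.182 = 0.05882 mol
n(NaOH) used in back-titration = 0.03920 × 0.2182 = 8.553 × 10^-3 mol
n(HCl) left over = 8.553 × 10^-3 mol (1:1 ratio)
n(HCl) consumed by analyte = 0.05882 − 8.553 × 10^-3 = 0.05026 mol
From the 1:2 ratio, n(Na2CO3) = 1/2 × 0.05026 = 0.02513 mol
mass of Na2CO3 = 0.02513 × 105.99 = 2.664 g
% Na2CO3 = 2.664 / 5.703 × 100 = 46.71 %

46.71 %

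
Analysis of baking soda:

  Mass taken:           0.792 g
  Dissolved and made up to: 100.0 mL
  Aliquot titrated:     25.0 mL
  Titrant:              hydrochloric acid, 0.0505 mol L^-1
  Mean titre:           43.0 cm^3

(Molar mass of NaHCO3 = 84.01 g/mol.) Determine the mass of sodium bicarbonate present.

NaHCO3 + HCl → NaCl + H2O + CO2
n(HCl) per titration = 0.0430 × 0.0505 = 2.17 × 10^-3 mol
n(NaHCO3) in each aliquot = 2.17 × 10^-3 mol (1:1 ratio)
n(NaHCO3) in the whole flask = 2.17 × 10^-3 × 100.0/25.0 = 8.69 × 10^-3 mol
mass of NaHCO3 = 8.69 × 10^-3 × 84.01 = 0.730 g

0.730 g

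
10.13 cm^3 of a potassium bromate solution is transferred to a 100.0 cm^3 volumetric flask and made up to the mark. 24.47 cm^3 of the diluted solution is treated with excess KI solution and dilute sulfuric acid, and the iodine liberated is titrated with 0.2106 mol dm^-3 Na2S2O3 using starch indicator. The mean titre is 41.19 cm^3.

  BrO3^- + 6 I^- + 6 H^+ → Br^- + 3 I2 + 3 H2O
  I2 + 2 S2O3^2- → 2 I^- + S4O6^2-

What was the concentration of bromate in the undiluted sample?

n(S2O3^2-) = 0.04119 × 0.2106 = 8.675 × 10^-3 mol
n(I2) = n(S2O3^2-)/2 = 4.337 × 10^-3 mol
From the 1:3 ratio, n(BrO3^-) in the aliquot = 1/3 × 4.337 × 10^-3 = 1.446 × 10^-3 mol
[BrO3^-]_dilute = 1.446 × 10^-3 / 0.02447 = 0.05908 mol/L
[BrO3^-]_original = 0.05908 × 100.0/10.13 = 0.5833 mol/L

0.5833 mol/L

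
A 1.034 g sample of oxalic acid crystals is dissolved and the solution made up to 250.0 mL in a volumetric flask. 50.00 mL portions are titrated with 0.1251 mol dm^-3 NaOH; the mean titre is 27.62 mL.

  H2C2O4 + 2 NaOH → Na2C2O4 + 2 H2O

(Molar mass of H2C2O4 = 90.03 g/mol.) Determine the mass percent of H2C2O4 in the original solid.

n(NaOH) per titration = 0.02762 × 0.1251 = 3.455 × 10^-3 mol
From the 1:2 ratio, n(H2C2O4) in each aliquot = 1/2 × 3.455 × 10^-3 = 1.728 × 10^-3 mol
n(H2C2O4) in the whole flask = 1.728 × 10^-3 × 250.0/50.00 = 8.638 × 10^-3 mol
mass of H2C2O4 = 8.638 × 10^-3 × 90.03 = 0.7777 g
% H2C2O4 = 0.7777 / 1.034 × 100 = 75.21 %

75.21 %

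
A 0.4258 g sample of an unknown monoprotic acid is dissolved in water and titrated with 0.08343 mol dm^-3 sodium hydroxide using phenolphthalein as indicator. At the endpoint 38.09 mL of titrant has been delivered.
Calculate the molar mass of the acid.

134.0 g/mol

n(NaOH) = 0.03809 L × 0.08343 mol/L = 3.178 × 10^-3 mol
n(HA) = 3.178 × 10^-3 mol (1:1 ratio)
M = m / n = 0.4258 g / 3.178 × 10^-3 mol = 134.0 g/mol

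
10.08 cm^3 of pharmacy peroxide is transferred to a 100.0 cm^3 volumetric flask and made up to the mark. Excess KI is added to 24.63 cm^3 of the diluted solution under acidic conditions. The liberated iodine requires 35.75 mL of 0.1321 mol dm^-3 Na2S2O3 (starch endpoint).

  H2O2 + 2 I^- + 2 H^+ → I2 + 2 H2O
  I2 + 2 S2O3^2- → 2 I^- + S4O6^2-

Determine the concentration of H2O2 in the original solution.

0.9511 mol/L

n(S2O3^2-) = 0.03575 × 0.1321 = 4.723 × 10^-3 mol
n(I2) = n(S2O3^2-)/2 = 2.361 × 10^-3 mol
n(H2O2) in the aliquot = 2.361 × 10^-3 mol (1:1 ratio)
[H2O2]_dilute = 2.361 × 10^-3 / 0.02463 = 0.09587 mol/L
[H2O2]_original = 0.09587 × 100.0/10.08 = 0.9511 mol/L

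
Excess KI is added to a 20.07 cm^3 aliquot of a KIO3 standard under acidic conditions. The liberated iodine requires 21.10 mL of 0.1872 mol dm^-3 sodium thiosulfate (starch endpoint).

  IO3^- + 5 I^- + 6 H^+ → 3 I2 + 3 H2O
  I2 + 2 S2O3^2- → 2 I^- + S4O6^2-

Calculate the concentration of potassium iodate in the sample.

0.03280 mol/L

n(S2O3^2-) = 0.02110 × 0.1872 = 3.950 × 10^-3 mol
n(I2) = n(S2O3^2-)/2 = 1.975 × 10^-3 mol
From the 1:3 ratio, n(IO3^-) in the aliquot = 1/3 × 1.975 × 10^-3 = 6.583 × 10^-4 mol
[IO3^-] = 6.583 × 10^-4 / 0.02007 = 0.03280 mol/L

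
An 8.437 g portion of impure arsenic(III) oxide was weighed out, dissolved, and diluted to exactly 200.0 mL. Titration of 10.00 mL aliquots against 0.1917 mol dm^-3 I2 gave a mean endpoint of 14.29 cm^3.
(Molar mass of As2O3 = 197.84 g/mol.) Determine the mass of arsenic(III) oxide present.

As2O3 + 2 I2 + 2 H2O → As2O5 + 4 HI
n(I2) per titration = 0.01429 × 0.1917 = 2.739 × 10^-3 mol
From the 1:2 ratio, n(As2O3) in each aliquot = 1/2 × 2.739 × 10^-3 = 1.370 × 10^-3 mol
n(As2O3) in the whole flask = 1.370 × 10^-3 × 200.0/10.00 = 0.02739 mol
mass of As2O3 = 0.02739 × 197.84 = 5.420 g

5.420 g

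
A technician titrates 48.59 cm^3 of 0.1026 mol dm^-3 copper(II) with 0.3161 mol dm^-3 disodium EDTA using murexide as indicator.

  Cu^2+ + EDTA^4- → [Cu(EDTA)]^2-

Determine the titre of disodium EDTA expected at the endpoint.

15.77 mL

n(Cu2+) = 0.04859 L × 0.1026 mol/L = 4.985 × 10^-3 mol
n(EDTA) = 4.985 × 10^-3 mol (1:1 stoichiometry)
V(EDTA) = 4.985 × 10^-3 mol / 0.3161 mol/L = 0.01577 L = 15.77 mL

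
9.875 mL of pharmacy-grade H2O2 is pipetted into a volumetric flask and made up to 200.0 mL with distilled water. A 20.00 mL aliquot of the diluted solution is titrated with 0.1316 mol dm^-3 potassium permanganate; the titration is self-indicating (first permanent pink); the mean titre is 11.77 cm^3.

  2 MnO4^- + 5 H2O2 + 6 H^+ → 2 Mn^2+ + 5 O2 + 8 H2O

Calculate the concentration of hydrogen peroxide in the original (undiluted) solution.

3.921 mol/L

n(KMnO4) = 0.01177 × 0.1316 = 1.549 × 10^-3 mol
From the 5:2 ratio, n(H2O2) in the aliquot = 5/2 × 1.549 × 10^-3 = 3.872 × 10^-3 mol
[H2O2]_dilute = 3.872 × 10^-3 / 0.02000 = 0.1936 mol/L
Dilution factor = 200.0 / 9.875 = 20.25
[H2O2]_stock = 0.1936 × 20.25 = 3.921 mol/L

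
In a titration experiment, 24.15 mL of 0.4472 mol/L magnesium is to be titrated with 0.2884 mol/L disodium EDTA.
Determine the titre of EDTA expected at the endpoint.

Mg^2+ + EDTA^4- → [Mg(EDTA)]^2-
n(Mg2+) = 0.02415 L × 0.4472 mol/L = 0.01080 mol
n(EDTA) = 0.01080 mol (1:1 stoichiometry)
V(EDTA) = 0.01080 mol / 0.2884 mol/L = 0.03745 L = 37.45 mL

37.45 mL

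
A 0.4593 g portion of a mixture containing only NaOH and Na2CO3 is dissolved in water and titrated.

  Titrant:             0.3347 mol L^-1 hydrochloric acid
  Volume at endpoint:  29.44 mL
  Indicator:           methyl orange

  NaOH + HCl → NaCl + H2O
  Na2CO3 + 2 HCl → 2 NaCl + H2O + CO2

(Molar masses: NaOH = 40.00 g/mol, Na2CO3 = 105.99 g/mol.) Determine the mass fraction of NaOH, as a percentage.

n(HCl) = 0.02944 × 0.3347 = 9.854 × 10^-3 mol
Let x = n(NaOH), y = n(Na2CO3).
Titrant: 1x + 2y = 9.854 × 10^-3;  mass: 40.00x + 105.99y = 0.4593
Solving, x = 4.840 × 10^-3 mol, y = 2.507 × 10^-3 mol
mass of NaOH = 4.840 × 10^-3 × 40.00 = 0.1936 g
% NaOH = 0.1936 / 0.4593 × 100 = 42.15 %

42.15 %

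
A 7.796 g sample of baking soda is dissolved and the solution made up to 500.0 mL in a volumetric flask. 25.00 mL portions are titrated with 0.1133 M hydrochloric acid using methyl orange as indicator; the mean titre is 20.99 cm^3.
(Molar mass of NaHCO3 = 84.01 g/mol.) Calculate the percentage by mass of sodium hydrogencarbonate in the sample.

NaHCO3 + HCl → NaCl + H2O + CO2
n(HCl) per titration = 0.02099 × 0.1133 = 2.378 × 10^-3 mol
n(NaHCO3) in each aliquot = 2.378 × 10^-3 mol (1:1 ratio)
n(NaHCO3) in the whole flask = 2.378 × 10^-3 × 500.0/25.00 = 0.04756 mol
mass of NaHCO3 = 0.04756 × 84.01 = 3.996 g
% NaHCO3 = 3.996 / 7.796 × 100 = 51.25 %

51.25 %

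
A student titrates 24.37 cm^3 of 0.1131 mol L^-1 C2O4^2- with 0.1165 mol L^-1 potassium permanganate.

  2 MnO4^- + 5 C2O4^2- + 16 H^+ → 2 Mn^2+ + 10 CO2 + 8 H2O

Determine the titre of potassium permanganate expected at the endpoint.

9.464 mL

n(C2O4^2-) = 0.02437 L × 0.1131 mol/L = 2.756 × 10^-3 mol
From the 2:5 stoichiometry, n(KMnO4) = 2/5 × 2.756 × 10^-3 = 1.102 × 10^-3 mol
V(KMnO4) = 1.102 × 10^-3 mol / 0.1165 mol/L = 0.009464 L = 9.464 mL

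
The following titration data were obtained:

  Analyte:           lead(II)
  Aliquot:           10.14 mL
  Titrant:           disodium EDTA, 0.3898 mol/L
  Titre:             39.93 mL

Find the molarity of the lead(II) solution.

1.535 mol/L

Pb^2+ + EDTA^4- → [Pb(EDTA)]^2-
n(EDTA) = 0.03993 L × 0.3898 mol/L = 0.01556 mol
n(Pb2+) = 0.01556 mol (1:1 mole ratio)
[Pb2+] = 0.01556 mol / 0.01014 L = 1.535 mol/L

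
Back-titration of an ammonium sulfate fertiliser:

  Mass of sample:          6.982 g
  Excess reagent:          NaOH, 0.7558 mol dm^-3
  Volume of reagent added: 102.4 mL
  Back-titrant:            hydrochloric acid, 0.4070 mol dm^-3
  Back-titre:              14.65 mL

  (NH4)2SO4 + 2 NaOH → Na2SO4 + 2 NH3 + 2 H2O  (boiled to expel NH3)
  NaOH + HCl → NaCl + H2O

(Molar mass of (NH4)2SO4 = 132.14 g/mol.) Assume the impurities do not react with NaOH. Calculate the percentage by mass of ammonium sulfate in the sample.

n(NaOH) added = 0.1024 × 0.7558 = 0.07739 mol
n(HCl) used in back-titration = 0.01465 × 0.4070 = 5.963 × 10^-3 mol
n(NaOH) left over = 5.963 × 10^-3 mol (1:1 ratio)
n(NaOH) consumed by analyte = 0.07739 − 5.963 × 10^-3 = 0.07143 mol
From the 1:2 ratio, n((NH4)2SO4) = 1/2 × 0.07143 = 0.03572 mol
mass of (NH4)2SO4 = 0.03572 × 132.14 = 4.719 g
% (NH4)2SO4 = 4.719 / 6.982 × 100 = 67.59 %

67.59 %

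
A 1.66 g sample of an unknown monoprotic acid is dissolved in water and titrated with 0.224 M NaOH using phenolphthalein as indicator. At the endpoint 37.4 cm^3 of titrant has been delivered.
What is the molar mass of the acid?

n(NaOH) = 0.0374 L × 0.224 mol/L = 8.38 × 10^-3 mol
n(HA) = 8.38 × 10^-3 mol (1:1 ratio)
M = m / n = 1.66 g / 8.38 × 10^-3 mol = 198 g/mol

198 g/mol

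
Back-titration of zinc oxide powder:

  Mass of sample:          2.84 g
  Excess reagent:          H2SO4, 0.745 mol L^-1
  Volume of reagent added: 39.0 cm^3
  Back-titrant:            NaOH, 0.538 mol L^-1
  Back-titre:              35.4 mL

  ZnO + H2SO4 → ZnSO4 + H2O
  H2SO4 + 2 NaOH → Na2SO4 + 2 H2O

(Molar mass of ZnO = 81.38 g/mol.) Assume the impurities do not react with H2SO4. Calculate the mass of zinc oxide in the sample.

n(H2SO4) added = 0.0390 × 0.745 = 0.0291 mol
n(NaOH) used in back-titration = 0.0354 × 0.538 = 0.0190 mol
From the 1:2 ratio, n(H2SO4) left over = 1/2 × 0.0190 = 9.52 × 10^-3 mol
n(H2SO4) consumed by analyte = 0.0291 − 9.52 × 10^-3 = 0.0195 mol
n(ZnO) = 0.0195 mol (1:1 ratio)
mass of ZnO = 0.0195 × 81.38 = 1.59 g

1.59 g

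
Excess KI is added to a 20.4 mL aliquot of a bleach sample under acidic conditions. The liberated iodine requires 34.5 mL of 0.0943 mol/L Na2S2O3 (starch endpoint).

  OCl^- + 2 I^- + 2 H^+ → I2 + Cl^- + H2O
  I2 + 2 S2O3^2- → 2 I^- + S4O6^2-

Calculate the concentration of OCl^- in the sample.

n(S2O3^2-) = 0.0345 × 0.0943 = 3.25 × 10^-3 mol
n(I2) = n(S2O3^2-)/2 = 1.63 × 10^-3 mol
n(OCl^-) in the aliquot = 1.63 × 10^-3 mol (1:1 ratio)
[OCl^-] = 1.63 × 10^-3 / 0.0204 = 0.0797 mol/L

0.0797 mol/L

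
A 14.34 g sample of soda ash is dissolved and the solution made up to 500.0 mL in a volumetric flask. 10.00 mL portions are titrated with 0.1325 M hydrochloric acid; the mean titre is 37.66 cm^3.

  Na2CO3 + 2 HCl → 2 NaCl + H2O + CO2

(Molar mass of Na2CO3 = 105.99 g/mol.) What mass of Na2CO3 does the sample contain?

13.22 g

n(HCl) per titration = 0.03766 × 0.1325 = 4.990 × 10^-3 mol
From the 1:2 ratio, n(Na2CO3) in each aliquot = 1/2 × 4.990 × 10^-3 = 2.495 × 10^-3 mol
n(Na2CO3) in the whole flask = 2.495 × 10^-3 × 500.0/10.00 = 0.1247 mol
mass of Na2CO3 = 0.1247 × 105.99 = 13.22 g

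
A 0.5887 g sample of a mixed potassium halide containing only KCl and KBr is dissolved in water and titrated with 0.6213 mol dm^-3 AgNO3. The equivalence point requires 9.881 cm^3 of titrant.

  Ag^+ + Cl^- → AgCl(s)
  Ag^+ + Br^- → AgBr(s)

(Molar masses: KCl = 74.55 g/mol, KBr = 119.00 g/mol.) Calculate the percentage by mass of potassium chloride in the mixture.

40.41 %

n(AgNO3) = 0.009881 × 0.6213 = 6.139 × 10^-3 mol
Let x = n(KCl), y = n(KBr).
Titrant: 1x + 1y = 6.139 × 10^-3;  mass: 74.55x + 119.00y = 0.5887
Solving, x = 3.191 × 10^-3 mol, y = 2.948 × 10^-3 mol
mass of KCl = 3.191 × 10^-3 × 74.55 = 0.2379 g
% KCl = 0.2379 / 0.5887 × 100 = 40.41 %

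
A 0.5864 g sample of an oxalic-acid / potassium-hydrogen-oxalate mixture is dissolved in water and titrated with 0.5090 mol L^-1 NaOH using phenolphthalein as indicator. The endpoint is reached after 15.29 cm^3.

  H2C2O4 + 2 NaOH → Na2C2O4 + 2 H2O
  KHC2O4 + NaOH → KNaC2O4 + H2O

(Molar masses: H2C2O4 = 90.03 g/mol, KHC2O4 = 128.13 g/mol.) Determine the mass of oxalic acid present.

n(NaOH) = 0.01529 × 0.5090 = 7.783 × 10^-3 mol
Let x = n(H2C2O4), y = n(KHC2O4).
Titrant: 2x + 1y = 7.783 × 10^-3;  mass: 90.03x + 128.13y = 0.5864
Solving, x = 2.471 × 10^-3 mol, y = 2.840 × 10^-3 mol
mass of H2C2O4 = 2.471 × 10^-3 × 90.03 = 0.2225 g

0.2225 g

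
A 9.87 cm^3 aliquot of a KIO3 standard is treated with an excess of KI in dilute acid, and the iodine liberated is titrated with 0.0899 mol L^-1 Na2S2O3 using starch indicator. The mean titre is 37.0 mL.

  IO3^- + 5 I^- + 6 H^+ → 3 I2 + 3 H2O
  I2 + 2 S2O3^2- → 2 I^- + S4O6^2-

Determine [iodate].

0.0562 mol/L

n(S2O3^2-) = 0.0370 × 0.0899 = 3.33 × 10^-3 mol
n(I2) = n(S2O3^2-)/2 = 1.66 × 10^-3 mol
From the 1:3 ratio, n(IO3^-) in the aliquot = 1/3 × 1.66 × 10^-3 = 5.54 × 10^-4 mol
[IO3^-] = 5.54 × 10^-4 / 0.00987 = 0.0562 mol/L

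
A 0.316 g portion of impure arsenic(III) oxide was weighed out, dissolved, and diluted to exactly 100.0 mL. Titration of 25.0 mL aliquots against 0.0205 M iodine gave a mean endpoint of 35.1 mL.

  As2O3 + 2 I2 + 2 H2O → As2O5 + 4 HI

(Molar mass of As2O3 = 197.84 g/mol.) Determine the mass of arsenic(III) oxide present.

0.285 g

n(I2) per titration = 0.0351 × 0.0205 = 7.20 × 10^-4 mol
From the 1:2 ratio, n(As2O3) in each aliquot = 1/2 × 7.20 × 10^-4 = 3.60 × 10^-4 mol
n(As2O3) in the whole flask = 3.60 × 10^-4 × 100.0/25.0 = 1.44 × 10^-3 mol
mass of As2O3 = 1.44 × 10^-3 × 197.84 = 0.285 g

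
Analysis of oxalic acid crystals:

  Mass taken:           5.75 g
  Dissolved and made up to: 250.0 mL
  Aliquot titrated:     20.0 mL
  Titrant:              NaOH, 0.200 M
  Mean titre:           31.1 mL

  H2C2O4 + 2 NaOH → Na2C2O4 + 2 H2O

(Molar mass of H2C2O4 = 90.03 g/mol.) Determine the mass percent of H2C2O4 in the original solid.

n(NaOH) per titration = 0.0311 × 0.200 = 6.22 × 10^-3 mol
From the 1:2 ratio, n(H2C2O4) in each aliquot = 1/2 × 6.22 × 10^-3 = 3.11 × 10^-3 mol
n(H2C2O4) in the whole flask = 3.11 × 10^-3 × 250.0/20.0 = 0.0389 mol
mass of H2C2O4 = 0.0389 × 90.03 = 3.50 g
% H2C2O4 = 3.50 / 5.75 × 100 = 60.9 %

60.9 %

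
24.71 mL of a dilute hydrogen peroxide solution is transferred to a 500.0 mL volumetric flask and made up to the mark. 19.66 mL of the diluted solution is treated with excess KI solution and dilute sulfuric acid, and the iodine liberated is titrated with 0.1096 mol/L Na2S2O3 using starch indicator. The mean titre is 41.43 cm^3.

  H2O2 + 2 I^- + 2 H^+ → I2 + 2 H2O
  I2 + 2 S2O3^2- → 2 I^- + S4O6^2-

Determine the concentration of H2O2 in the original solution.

n(S2O3^2-) = 0.04143 × 0.1096 = 4.541 × 10^-3 mol
n(I2) = n(S2O3^2-)/2 = 2.270 × 10^-3 mol
n(H2O2) in the aliquot = 2.270 × 10^-3 mol (1:1 ratio)
[H2O2]_dilute = 2.270 × 10^-3 / 0.01966 = 0.1155 mol/L
[H2O2]_original = 0.1155 × 500.0/24.71 = 2.337 mol/L

2.337 mol/L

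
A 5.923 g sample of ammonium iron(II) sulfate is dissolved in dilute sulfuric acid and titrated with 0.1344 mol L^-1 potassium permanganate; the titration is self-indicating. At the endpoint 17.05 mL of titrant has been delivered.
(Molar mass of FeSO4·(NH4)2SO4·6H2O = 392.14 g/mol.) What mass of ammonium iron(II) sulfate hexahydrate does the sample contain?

4.493 g

MnO4^- + 5 Fe^2+ + 8 H^+ → Mn^2+ + 5 Fe^3+ + 4 H2O
n(KMnO4) = 0.01705 L × 0.1344 mol/L = 2.292 × 10^-3 mol
From the 5:1 ratio, n(FeSO4·(NH4)2SO4·6H2O) = 5/1 × 2.292 × 10^-3 = 0.01146 mol
mass of FeSO4·(NH4)2SO4·6H2O = 0.01146 × 392.14 g/mol = 4.493 g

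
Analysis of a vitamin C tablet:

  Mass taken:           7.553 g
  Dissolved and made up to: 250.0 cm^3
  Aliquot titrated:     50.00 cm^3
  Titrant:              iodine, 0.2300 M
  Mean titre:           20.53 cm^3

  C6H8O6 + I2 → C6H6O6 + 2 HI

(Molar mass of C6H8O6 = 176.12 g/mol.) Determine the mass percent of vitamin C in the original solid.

55.05 %

n(I2) per titration = 0.02053 × 0.2300 = 4.722 × 10^-3 mol
n(C6H8O6) in each aliquot = 4.722 × 10^-3 mol (1:1 ratio)
n(C6H8O6) in the whole flask = 4.722 × 10^-3 × 250.0/50.00 = 0.02361 mol
mass of C6H8O6 = 0.02361 × 176.12 = 4.158 g
% C6H8O6 = 4.158 / 7.553 × 100 = 55.05 %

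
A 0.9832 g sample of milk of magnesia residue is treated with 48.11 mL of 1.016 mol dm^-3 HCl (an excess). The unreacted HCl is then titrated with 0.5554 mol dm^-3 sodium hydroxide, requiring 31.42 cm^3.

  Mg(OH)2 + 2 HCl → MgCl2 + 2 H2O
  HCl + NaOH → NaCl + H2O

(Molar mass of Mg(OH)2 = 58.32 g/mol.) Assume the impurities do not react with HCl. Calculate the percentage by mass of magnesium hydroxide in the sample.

93.21 %

n(HCl) added = 0.04811 × 1.016 = 0.04888 mol
n(NaOH) used in back-titration = 0.03142 × 0.5554 = 0.01745 mol
n(HCl) left over = 0.01745 mol (1:1 ratio)
n(HCl) consumed by analyte = 0.04888 − 0.01745 = 0.03143 mol
From the 1:2 ratio, n(Mg(OH)2) = 1/2 × 0.03143 = 0.01571 mol
mass of Mg(OH)2 = 0.01571 × 58.32 = 0.9165 g
% Mg(OH)2 = 0.9165 / 0.9832 × 100 = 93.21 %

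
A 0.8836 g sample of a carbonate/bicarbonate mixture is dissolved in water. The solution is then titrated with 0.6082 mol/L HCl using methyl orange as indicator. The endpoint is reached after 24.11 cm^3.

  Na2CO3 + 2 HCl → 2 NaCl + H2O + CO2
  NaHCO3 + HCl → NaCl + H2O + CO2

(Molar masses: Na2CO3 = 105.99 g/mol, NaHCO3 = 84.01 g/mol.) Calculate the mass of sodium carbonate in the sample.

0.5951 g

n(HCl) = 0.02411 × 0.6082 = 0.01466 mol
Let x = n(Na2CO3), y = n(NaHCO3).
Titrant: 2x + 1y = 0.01466;  mass: 105.99x + 84.01y = 0.8836
Solving, x = 5.615 × 10^-3 mol, y = 3.434 × 10^-3 mol
mass of Na2CO3 = 5.615 × 10^-3 × 105.99 = 0.5951 g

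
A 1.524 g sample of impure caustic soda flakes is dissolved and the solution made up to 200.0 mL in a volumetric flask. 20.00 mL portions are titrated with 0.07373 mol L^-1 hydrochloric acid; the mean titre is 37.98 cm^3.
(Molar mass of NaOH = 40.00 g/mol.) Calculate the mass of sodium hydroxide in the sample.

1.120 g

NaOH + HCl → NaCl + H2O
n(HCl) per titration = 0.03798 × 0.07373 = 2.800 × 10^-3 mol
n(NaOH) in each aliquot = 2.800 × 10^-3 mol (1:1 ratio)
n(NaOH) in the whole flask = 2.800 × 10^-3 × 200.0/20.00 = 0.02800 mol
mass of NaOH = 0.02800 × 40.00 = 1.120 g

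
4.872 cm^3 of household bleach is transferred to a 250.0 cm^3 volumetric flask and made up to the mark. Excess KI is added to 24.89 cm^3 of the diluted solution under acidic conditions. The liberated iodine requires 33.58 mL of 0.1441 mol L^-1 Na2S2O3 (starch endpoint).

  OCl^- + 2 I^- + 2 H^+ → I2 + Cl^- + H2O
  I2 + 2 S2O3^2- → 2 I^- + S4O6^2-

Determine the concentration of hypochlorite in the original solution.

4.988 mol/L

n(S2O3^2-) = 0.03358 × 0.1441 = 4.839 × 10^-3 mol
n(I2) = n(S2O3^2-)/2 = 2.419 × 10^-3 mol
n(OCl^-) in the aliquot = 2.419 × 10^-3 mol (1:1 ratio)
[OCl^-]_dilute = 2.419 × 10^-3 / 0.02489 = 0.09721 mol/L
[OCl^-]_original = 0.09721 × 250.0/4.872 = 4.988 mol/L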